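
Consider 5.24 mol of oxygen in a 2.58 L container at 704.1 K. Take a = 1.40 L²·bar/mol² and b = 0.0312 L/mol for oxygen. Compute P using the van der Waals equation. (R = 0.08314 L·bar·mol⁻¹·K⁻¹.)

P ≈ 121.2 bar

P = nRT/(V − nb) − a n²/V²
nRT/(V − nb) = (5.24)(0.08314)(704.1)/(2.58 − 5.24×0.0312) = 306.74/2.4165 = 126.94 bar
a n²/V² = (1.40)(5.24)²/(2.58)² = 5.7750 bar
P = 126.94 − 5.7750 = 121.2 bar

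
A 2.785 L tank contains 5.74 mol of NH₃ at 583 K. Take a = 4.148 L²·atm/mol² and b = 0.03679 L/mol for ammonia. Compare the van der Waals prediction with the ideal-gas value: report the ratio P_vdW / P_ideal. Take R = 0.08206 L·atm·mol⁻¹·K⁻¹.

P_vdW / P_ideal ≈ 0.9033

Ideal: P_ideal = nRT/V = (5.74)(0.08206)(583)/2.785 = 98.6022 atm
vdW: P = nRT/(V − nb) − a n²/V² = 274.607/2.57383 − 136.667/7.75623 = 106.692 − 17.6203 = 89.072 atm
Ratio = 89.072/98.6022 = 0.9033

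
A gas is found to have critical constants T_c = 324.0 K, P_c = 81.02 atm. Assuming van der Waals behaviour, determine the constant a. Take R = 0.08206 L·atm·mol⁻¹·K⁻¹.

a ≈ 3.681 L²·atm/mol²

From T_c = 8a/(27Rb) and P_c = a/(27b²): a = 27 R² T_c²/(64 P_c).
a = 27×(0.08206)²×(324.0)²/(64×81.02) = 19086/5185.3 = 3.681 L²·atm/mol²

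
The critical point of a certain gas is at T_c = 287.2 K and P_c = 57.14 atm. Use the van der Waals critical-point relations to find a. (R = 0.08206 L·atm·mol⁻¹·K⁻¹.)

a ≈ 4.101 L²·atm/mol²

From T_c = 8a/(27Rb) and P_c = a/(27b²): a = 27 R² T_c²/(64 P_c).
a = 27×(0.08206)²×(287.2)²/(64×57.14) = 14997/3657.0 = 4.101 L²·atm/mol²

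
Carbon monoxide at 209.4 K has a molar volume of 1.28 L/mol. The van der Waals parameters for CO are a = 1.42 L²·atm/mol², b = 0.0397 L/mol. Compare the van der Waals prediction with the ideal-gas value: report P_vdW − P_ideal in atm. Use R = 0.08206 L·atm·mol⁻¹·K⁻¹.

ΔP ≈ -0.437 atm

Ideal: P_ideal = RT/V_m = (0.08206)(209.4)/1.28 = 13.4245 atm
vdW: P = RT/(V_m − b) − a/V_m² = 17.1834/1.24030 − 1.42/1.63840 = 13.8542 − 0.866699 = 12.9875 atm
ΔP = 12.9875 − 13.4245 = -0.437 atm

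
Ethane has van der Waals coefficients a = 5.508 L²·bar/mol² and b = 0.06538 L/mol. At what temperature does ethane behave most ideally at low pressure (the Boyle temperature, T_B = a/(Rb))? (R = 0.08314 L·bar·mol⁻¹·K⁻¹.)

T_B ≈ 1013 K

For a van der Waals gas the second virial coefficient B₂ = b − a/(RT) vanishes at T_B = a/(Rb).
T_B = 5.508/(0.08314×0.06538) = 5.508/0.0054357 = 1013 K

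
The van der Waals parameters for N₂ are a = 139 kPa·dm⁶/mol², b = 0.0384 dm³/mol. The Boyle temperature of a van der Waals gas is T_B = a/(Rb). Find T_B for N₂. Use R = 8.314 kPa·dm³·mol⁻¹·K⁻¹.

T_B ≈ 435.4 K

For a van der Waals gas the second virial coefficient B₂ = b − a/(RT) vanishes at T_B = a/(Rb).
T_B = 139/(8.314×0.0384) = 139/0.31926 = 435.4 K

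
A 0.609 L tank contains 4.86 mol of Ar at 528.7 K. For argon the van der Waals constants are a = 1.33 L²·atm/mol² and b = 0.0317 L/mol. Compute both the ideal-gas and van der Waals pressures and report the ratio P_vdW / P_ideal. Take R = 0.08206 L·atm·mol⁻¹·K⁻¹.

P_vdW / P_ideal ≈ 1.094

Ideal: P_ideal = nRT/V = (4.86)(0.08206)(528.7)/0.609 = 346.226 atm
vdW: P = nRT/(V − nb) − a n²/V² = 210.852/0.454938 − 31.4141/0.370881 = 463.474 − 84.7013 = 378.773 atm
Ratio = 378.773/346.226 = 1.094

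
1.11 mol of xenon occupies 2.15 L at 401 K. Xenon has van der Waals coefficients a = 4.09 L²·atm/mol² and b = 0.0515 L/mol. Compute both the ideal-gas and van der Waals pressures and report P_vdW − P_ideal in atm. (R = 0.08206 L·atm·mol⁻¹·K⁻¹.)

ΔP ≈ -0.626 atm

Ideal: P_ideal = nRT/V = (1.11)(0.08206)(401)/2.15 = 16.9887 atm
vdW: P = nRT/(V − nb) − a n²/V² = 36.5257/2.09284 − 5.03929/4.62250 = 17.4527 − 1.09017 = 16.3625 atm
ΔP = 16.3625 − 16.9887 = -0.626 atm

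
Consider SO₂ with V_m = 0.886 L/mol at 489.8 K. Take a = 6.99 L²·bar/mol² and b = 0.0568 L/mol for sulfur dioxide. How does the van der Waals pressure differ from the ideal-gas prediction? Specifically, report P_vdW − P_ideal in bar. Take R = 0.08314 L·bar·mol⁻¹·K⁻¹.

Ideal: P_ideal = RT/V_m = (0.08314)(489.8)/0.886 = 45.9616 bar
vdW: P = RT/(V_m − b) − a/V_m² = 40.7220/0.829200 − 6.99/0.784996 = 49.1100 − 8.90450 = 40.2055 bar
ΔP = 40.2055 − 45.9616 = -5.756 bar

ΔP ≈ -5.756 bar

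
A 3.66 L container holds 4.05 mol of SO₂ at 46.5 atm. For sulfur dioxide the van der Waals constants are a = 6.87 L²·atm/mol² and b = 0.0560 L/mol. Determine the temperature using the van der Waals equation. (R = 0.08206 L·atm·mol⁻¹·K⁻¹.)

T = (P + a n²/V²)(V − nb)/(nR)
P + a n²/V² = 46.5 + (6.87)(4.05)²/(3.66)² = 54.912 atm
V − nb = 3.66 − (4.05)(0.0560) = 3.4332 L
T = (54.912)(3.4332)/((4.05)(0.08206)) = 567.3 K

T ≈ 567.3 K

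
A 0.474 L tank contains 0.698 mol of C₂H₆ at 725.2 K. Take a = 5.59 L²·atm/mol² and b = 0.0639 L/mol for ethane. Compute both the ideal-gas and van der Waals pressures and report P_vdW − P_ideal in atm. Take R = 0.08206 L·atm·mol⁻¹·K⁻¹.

Ideal: P_ideal = nRT/V = (0.698)(0.08206)(725.2)/0.474 = 87.6327 atm
vdW: P = nRT/(V − nb) − a n²/V² = 41.5379/0.429398 − 2.72347/0.224676 = 96.7352 − 12.1218 = 84.6134 atm
ΔP = 84.6134 − 87.6327 = -3.019 atm

ΔP ≈ -3.019 atm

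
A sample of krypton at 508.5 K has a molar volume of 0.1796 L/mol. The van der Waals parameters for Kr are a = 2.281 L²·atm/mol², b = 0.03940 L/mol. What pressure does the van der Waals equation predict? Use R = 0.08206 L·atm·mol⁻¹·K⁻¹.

P = RT/(V_m − b) − a/V_m²
RT/(V_m − b) = (0.08206)(508.5)/(0.1796 − 0.03940) = 41.728/0.14020 = 297.63 atm
a/V_m² = 2.281/(0.1796)² = 70.715 atm
P = 297.63 − 70.715 = 226.9 atm

P ≈ 226.9 atm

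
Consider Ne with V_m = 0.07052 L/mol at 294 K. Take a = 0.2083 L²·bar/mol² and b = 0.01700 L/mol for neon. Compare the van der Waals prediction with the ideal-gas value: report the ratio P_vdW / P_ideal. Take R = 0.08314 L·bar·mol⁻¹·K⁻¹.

Ideal: P_ideal = RT/V_m = (0.08314)(294)/0.07052 = 346.613 bar
vdW: P = RT/(V_m − b) − a/V_m² = 24.4432/0.0535200 − 0.2083/0.00497307 = 456.712 − 41.8856 = 414.826 bar
Ratio = 414.826/346.613 = 1.197

P_vdW / P_ideal ≈ 1.197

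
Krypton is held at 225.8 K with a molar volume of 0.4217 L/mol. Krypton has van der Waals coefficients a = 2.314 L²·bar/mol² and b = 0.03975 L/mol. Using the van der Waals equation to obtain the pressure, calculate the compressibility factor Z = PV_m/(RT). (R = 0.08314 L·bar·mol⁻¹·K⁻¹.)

P = RT/(V_m − b) − a/V_m² = (0.08314)(225.8)/(0.4217 − 0.03975) − 2.314/(0.4217)²
  = 18.773/0.38195 − 13.012 = 49.150 − 13.012 = 36.138 bar
Z = PV_m/(RT) = (36.138)(0.4217)/((0.08314)(225.8)) = 15.239/18.773 = 0.8118

Z ≈ 0.8118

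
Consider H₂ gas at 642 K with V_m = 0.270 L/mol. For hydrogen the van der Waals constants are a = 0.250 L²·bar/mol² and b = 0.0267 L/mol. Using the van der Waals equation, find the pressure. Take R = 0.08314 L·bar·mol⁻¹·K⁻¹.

P = RT/(V_m − b) − a/V_m²
RT/(V_m − b) = (0.08314)(642)/(0.270 − 0.0267) = 53.376/0.24330 = 219.38 bar
a/V_m² = 0.250/(0.270)² = 3.4294 bar
P = 219.38 − 3.4294 = 216.0 bar

P ≈ 216.0 bar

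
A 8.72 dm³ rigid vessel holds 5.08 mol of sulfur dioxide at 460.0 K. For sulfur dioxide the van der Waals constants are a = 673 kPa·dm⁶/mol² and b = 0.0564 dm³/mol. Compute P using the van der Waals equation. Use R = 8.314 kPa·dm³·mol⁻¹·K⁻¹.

P = nRT/(V − nb) − a n²/V²
nRT/(V − nb) = (5.08)(8.314)(460.0)/(8.72 − 5.08×0.0564) = 19428/8.4335 = 2303.7 kPa
a n²/V² = (673)(5.08)²/(8.72)² = 228.41 kPa
P = 2303.7 − 228.41 = 2075 kPa

P ≈ 2075 kPa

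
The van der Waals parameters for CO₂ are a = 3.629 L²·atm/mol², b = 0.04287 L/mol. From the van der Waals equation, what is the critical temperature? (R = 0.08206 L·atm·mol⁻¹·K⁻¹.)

T_c ≈ 305.7 K

For a van der Waals gas, T_c = 8a/(27Rb).
T_c = 8×3.629/(27×0.08206×0.04287) = 29.032/0.094984 = 305.7 K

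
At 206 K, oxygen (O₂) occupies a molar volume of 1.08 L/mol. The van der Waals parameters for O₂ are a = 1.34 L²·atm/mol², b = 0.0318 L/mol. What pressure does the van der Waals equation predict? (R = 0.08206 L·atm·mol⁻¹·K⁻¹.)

P ≈ 14.98 atm

P = RT/(V_m − b) − a/V_m²
RT/(V_m − b) = (0.08206)(206)/(1.08 − 0.0318) = 16.904/1.0482 = 16.127 atm
a/V_m² = 1.34/(1.08)² = 1.1488 atm
P = 16.127 − 1.1488 = 14.98 atm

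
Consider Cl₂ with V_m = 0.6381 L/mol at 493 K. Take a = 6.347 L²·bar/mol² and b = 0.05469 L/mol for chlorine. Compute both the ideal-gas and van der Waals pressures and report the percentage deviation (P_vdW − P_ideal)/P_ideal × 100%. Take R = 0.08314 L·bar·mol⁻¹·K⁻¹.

-14.89 %

Ideal: P_ideal = RT/V_m = (0.08314)(493)/0.6381 = 64.2345 bar
vdW: P = RT/(V_m − b) − a/V_m² = 40.9880/0.583410 − 6.347/0.407172 = 70.2559 − 15.5880 = 54.6679 bar
% deviation = (54.6679 − 64.2345)/64.2345 × 100% = -14.89%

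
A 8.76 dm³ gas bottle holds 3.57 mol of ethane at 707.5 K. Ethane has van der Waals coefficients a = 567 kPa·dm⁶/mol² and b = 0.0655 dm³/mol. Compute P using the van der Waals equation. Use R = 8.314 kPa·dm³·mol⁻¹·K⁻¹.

P = nRT/(V − nb) − a n²/V²
nRT/(V − nb) = (3.57)(8.314)(707.5)/(8.76 − 3.57×0.0655) = 20999/8.5262 = 2462.9 kPa
a n²/V² = (567)(3.57)²/(8.76)² = 94.170 kPa
P = 2462.9 − 94.170 = 2369 kPa

P ≈ 2369 kPa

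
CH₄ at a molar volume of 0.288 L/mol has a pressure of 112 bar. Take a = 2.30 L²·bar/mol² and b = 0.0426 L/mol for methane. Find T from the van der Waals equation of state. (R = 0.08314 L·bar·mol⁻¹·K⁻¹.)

T = (P + a/V_m²)(V_m − b)/R
P + a/V_m² = 112 + 2.30/(0.288)² = 139.73 bar
V_m − b = 0.288 − 0.0426 = 0.24540 L/mol
T = (139.73)(0.24540)/0.08314 = 412.4 K

T ≈ 412.4 K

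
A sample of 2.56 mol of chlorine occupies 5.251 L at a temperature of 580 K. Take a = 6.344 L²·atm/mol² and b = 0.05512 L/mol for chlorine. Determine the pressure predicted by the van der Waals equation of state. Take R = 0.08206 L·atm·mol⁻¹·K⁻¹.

P = nRT/(V − nb) − a n²/V²
nRT/(V − nb) = (2.56)(0.08206)(580)/(5.251 − 2.56×0.05512) = 121.84/5.1099 = 23.844 atm
a n²/V² = (6.344)(2.56)²/(5.251)² = 1.5079 atm
P = 23.844 − 1.5079 = 22.34 atm

P ≈ 22.34 atm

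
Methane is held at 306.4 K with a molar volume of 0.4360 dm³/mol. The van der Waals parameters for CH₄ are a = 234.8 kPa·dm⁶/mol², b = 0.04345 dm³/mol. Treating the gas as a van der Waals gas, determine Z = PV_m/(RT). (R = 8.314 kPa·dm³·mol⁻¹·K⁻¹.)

P = RT/(V_m − b) − a/V_m² = (8.314)(306.4)/(0.4360 − 0.04345) − 234.8/(0.4360)²
  = 2547.4/0.39255 − 1235.2 = 6489.4 − 1235.2 = 5254.2 kPa
Z = PV_m/(RT) = (5254.2)(0.4360)/((8.314)(306.4)) = 2290.8/2547.4 = 0.8993

Z ≈ 0.8993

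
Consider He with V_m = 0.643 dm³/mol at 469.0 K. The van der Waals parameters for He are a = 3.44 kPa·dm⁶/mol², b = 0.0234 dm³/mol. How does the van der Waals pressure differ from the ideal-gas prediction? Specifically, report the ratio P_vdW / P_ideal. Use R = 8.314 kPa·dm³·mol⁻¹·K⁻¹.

Ideal: P_ideal = RT/V_m = (8.314)(469.0)/0.643 = 6064.18 kPa
vdW: P = RT/(V_m − b) − a/V_m² = 3899.27/0.619600 − 3.44/0.413449 = 6293.21 − 8.32025 = 6284.89 kPa
Ratio = 6284.89/6064.18 = 1.036

P_vdW / P_ideal ≈ 1.036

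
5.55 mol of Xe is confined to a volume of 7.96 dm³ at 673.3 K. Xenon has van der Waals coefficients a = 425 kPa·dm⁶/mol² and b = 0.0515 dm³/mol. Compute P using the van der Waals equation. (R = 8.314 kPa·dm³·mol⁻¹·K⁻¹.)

P ≈ 3842 kPa

P = nRT/(V − nb) − a n²/V²
nRT/(V − nb) = (5.55)(8.314)(673.3)/(7.96 − 5.55×0.0515) = 31068/7.6742 = 4048.4 kPa
a n²/V² = (425)(5.55)²/(7.96)² = 206.61 kPa
P = 4048.4 − 206.61 = 3842 kPa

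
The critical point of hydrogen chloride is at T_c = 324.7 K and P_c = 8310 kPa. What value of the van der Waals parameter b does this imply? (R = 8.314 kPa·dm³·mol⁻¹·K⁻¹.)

From T_c = 8a/(27Rb) and P_c = a/(27b²): b = R T_c/(8 P_c).
b = (8.314)(324.7)/(8×8310) = 2699.6/66480 = 0.04061 dm³/mol

b ≈ 0.04061 dm³/mol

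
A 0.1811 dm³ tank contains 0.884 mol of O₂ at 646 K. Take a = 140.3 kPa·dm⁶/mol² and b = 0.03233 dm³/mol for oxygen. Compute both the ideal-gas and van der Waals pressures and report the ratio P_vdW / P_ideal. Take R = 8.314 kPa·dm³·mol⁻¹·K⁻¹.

Ideal: P_ideal = nRT/V = (0.884)(8.314)(646)/0.1811 = 26216.6 kPa
vdW: P = nRT/(V − nb) − a n²/V² = 4747.83/0.152520 − 109.638/0.0327972 = 31129.2 − 3342.91 = 27786.3 kPa
Ratio = 27786.3/26216.6 = 1.060

P_vdW / P_ideal ≈ 1.060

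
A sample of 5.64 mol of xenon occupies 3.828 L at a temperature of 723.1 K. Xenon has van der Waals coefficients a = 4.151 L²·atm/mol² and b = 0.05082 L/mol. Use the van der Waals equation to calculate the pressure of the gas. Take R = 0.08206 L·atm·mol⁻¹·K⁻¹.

P ≈ 85.49 atm

P = nRT/(V − nb) − a n²/V²
nRT/(V − nb) = (5.64)(0.08206)(723.1)/(3.828 − 5.64×0.05082) = 334.66/3.5414 = 94.499 atm
a n²/V² = (4.151)(5.64)²/(3.828)² = 9.0109 atm
P = 94.499 − 9.0109 = 85.49 atm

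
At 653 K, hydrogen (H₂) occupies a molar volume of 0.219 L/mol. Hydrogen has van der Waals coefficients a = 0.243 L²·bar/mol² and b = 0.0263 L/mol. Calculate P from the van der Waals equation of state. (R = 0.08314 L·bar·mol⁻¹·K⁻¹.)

P ≈ 276.7 bar

P = RT/(V_m − b) − a/V_m²
RT/(V_m − b) = (0.08314)(653)/(0.219 − 0.0263) = 54.290/0.19270 = 281.73 bar
a/V_m² = 0.243/(0.219)² = 5.0666 bar
P = 281.73 − 5.0666 = 276.7 bar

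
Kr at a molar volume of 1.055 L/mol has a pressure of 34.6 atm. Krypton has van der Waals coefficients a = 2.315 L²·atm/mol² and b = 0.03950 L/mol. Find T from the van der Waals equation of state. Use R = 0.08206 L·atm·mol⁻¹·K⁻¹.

T ≈ 453.9 K

T = (P + a/V_m²)(V_m − b)/R
P + a/V_m² = 34.6 + 2.315/(1.055)² = 36.680 atm
V_m − b = 1.055 − 0.03950 = 1.0155 L/mol
T = (36.680)(1.0155)/0.08206 = 453.9 K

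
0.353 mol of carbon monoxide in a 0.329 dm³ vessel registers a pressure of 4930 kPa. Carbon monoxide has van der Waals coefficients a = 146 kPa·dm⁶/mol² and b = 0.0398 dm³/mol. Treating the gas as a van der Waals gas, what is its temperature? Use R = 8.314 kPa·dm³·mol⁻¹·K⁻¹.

T = (P + a n²/V²)(V − nb)/(nR)
P + a n²/V² = 4930 + (146)(0.353)²/(0.329)² = 5098.1 kPa
V − nb = 0.329 − (0.353)(0.0398) = 0.31495 dm³
T = (5098.1)(0.31495)/((0.353)(8.314)) = 547.1 K

T ≈ 547.1 K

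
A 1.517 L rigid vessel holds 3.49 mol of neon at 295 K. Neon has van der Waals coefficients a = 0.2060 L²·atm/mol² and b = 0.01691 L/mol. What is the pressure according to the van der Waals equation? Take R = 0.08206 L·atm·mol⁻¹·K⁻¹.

P ≈ 56.86 atm

P = nRT/(V − nb) − a n²/V²
nRT/(V − nb) = (3.49)(0.08206)(295)/(1.517 − 3.49×0.01691) = 84.485/1.4580 = 57.946 atm
a n²/V² = (0.2060)(3.49)²/(1.517)² = 1.0903 atm
P = 57.946 − 1.0903 = 56.86 atm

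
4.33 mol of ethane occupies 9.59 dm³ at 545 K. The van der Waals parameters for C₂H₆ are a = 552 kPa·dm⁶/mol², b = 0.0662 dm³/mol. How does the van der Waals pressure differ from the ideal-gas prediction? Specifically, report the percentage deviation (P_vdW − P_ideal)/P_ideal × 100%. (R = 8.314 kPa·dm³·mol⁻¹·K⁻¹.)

-2.42 %

Ideal: P_ideal = nRT/V = (4.33)(8.314)(545)/9.59 = 2045.86 kPa
vdW: P = nRT/(V − nb) − a n²/V² = 19619.8/9.30335 − 10349.4/91.9681 = 2108.90 − 112.532 = 1996.37 kPa
% deviation = (1996.37 − 2045.86)/2045.86 × 100% = -2.42%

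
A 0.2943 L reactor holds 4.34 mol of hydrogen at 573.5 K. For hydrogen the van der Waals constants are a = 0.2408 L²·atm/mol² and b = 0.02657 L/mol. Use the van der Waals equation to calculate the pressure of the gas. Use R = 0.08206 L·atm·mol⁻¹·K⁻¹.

P ≈ 1089 atm

P = nRT/(V − nb) − a n²/V²
nRT/(V − nb) = (4.34)(0.08206)(573.5)/(0.2943 − 4.34×0.02657) = 204.25/0.17899 = 1141.1 atm
a n²/V² = (0.2408)(4.34)²/(0.2943)² = 52.367 atm
P = 1141.1 − 52.367 = 1089 atm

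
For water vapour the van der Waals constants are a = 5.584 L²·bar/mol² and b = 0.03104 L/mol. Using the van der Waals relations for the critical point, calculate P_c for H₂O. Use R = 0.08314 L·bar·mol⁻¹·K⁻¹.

For a van der Waals gas, P_c = a/(27b²).
P_c = 5.584/(27×(0.03104)²) = 5.584/0.026014 = 214.7 bar

P_c ≈ 214.7 bar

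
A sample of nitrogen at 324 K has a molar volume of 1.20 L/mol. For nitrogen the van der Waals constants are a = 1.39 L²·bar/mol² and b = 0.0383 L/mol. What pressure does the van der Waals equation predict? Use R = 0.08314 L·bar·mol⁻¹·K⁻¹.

P = RT/(V_m − b) − a/V_m²
RT/(V_m − b) = (0.08314)(324)/(1.20 − 0.0383) = 26.937/1.1617 = 23.188 bar
a/V_m² = 1.39/(1.20)² = 0.96528 bar
P = 23.188 − 0.96528 = 22.22 bar

P ≈ 22.22 bar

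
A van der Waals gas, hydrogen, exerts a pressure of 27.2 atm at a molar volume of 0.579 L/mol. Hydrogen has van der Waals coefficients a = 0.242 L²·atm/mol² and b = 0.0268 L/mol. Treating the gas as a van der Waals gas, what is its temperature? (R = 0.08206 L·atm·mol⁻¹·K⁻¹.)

T ≈ 187.9 K

T = (P + a/V_m²)(V_m − b)/R
P + a/V_m² = 27.2 + 0.242/(0.579)² = 27.922 atm
V_m − b = 0.579 − 0.0268 = 0.55220 L/mol
T = (27.922)(0.55220)/0.08206 = 187.9 K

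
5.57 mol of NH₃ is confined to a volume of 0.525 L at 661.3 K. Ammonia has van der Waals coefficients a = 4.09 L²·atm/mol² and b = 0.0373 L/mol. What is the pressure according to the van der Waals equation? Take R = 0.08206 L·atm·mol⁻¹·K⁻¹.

P ≈ 492.4 atm

P = nRT/(V − nb) − a n²/V²
nRT/(V − nb) = (5.57)(0.08206)(661.3)/(0.525 − 5.57×0.0373) = 302.26/0.31724 = 952.78 atm
a n²/V² = (4.09)(5.57)²/(0.525)² = 460.38 atm
P = 952.78 − 460.38 = 492.4 atm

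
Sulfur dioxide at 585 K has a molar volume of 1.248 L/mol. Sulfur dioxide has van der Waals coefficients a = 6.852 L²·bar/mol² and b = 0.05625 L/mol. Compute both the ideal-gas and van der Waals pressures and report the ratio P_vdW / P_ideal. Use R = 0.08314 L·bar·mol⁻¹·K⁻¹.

P_vdW / P_ideal ≈ 0.9343

Ideal: P_ideal = RT/V_m = (0.08314)(585)/1.248 = 38.9719 bar
vdW: P = RT/(V_m − b) − a/V_m² = 48.6369/1.19175 − 6.852/1.55750 = 40.8113 − 4.39936 = 36.4119 bar
Ratio = 36.4119/38.9719 = 0.9343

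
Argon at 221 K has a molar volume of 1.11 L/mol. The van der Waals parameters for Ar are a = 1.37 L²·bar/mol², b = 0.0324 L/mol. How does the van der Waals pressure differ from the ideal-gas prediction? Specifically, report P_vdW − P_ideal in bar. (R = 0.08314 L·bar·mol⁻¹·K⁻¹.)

ΔP ≈ -0.614 bar

Ideal: P_ideal = RT/V_m = (0.08314)(221)/1.11 = 16.5531 bar
vdW: P = RT/(V_m − b) − a/V_m² = 18.3739/1.07760 − 1.37/1.23210 = 17.0508 − 1.11192 = 15.9389 bar
ΔP = 15.9389 − 16.5531 = -0.614 bar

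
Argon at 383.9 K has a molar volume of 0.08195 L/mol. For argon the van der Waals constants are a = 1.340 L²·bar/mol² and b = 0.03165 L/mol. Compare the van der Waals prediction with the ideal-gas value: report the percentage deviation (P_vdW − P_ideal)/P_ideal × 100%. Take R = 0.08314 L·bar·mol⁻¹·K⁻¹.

11.69 %

Ideal: P_ideal = RT/V_m = (0.08314)(383.9)/0.08195 = 389.475 bar
vdW: P = RT/(V_m − b) − a/V_m² = 31.9174/0.0503000 − 1.340/0.00671580 = 634.541 − 199.529 = 435.012 bar
% deviation = (435.012 − 389.475)/389.475 × 100% = 11.69%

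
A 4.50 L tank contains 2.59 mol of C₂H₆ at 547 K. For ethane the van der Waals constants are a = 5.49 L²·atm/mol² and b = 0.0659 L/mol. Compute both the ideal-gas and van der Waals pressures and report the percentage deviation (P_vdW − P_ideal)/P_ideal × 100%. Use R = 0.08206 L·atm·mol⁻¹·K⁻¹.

Ideal: P_ideal = nRT/V = (2.59)(0.08206)(547)/4.50 = 25.8349 atm
vdW: P = nRT/(V − nb) − a n²/V² = 116.257/4.32932 − 36.8275/20.2500 = 26.8534 − 1.81864 = 25.0348 atm
% deviation = (25.0348 − 25.8349)/25.8349 × 100% = -3.10%

-3.10 %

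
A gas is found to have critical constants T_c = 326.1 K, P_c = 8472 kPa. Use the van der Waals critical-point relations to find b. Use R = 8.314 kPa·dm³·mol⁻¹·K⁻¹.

From T_c = 8a/(27Rb) and P_c = a/(27b²): b = R T_c/(8 P_c).
b = (8.314)(326.1)/(8×8472) = 2711.2/67776 = 0.04000 dm³/mol

b ≈ 0.04000 dm³/mol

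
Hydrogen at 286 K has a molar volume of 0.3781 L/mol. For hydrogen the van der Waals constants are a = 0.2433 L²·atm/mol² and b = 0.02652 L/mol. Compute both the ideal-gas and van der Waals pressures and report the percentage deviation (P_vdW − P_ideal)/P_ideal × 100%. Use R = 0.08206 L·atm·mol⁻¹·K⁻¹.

4.80 %

Ideal: P_ideal = RT/V_m = (0.08206)(286)/0.3781 = 62.0713 atm
vdW: P = RT/(V_m − b) − a/V_m² = 23.4692/0.351580 − 0.2433/0.142960 = 66.7535 − 1.70187 = 65.0516 atm
% deviation = (65.0516 − 62.0713)/62.0713 × 100% = 4.80%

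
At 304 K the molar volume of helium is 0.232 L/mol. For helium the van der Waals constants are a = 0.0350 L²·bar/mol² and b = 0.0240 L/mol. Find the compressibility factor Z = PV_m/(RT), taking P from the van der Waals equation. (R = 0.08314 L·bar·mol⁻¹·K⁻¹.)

P = RT/(V_m − b) − a/V_m² = (0.08314)(304)/(0.232 − 0.0240) − 0.0350/(0.232)²
  = 25.275/0.20800 − 0.65027 = 121.51 − 0.65027 = 120.86 bar
Z = PV_m/(RT) = (120.86)(0.232)/((0.08314)(304)) = 28.040/25.275 = 1.109

Z ≈ 1.109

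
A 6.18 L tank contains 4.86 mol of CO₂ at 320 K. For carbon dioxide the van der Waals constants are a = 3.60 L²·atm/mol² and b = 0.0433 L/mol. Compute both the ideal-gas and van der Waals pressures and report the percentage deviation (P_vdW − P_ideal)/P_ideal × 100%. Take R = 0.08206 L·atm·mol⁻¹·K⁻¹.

Ideal: P_ideal = nRT/V = (4.86)(0.08206)(320)/6.18 = 20.6504 atm
vdW: P = nRT/(V − nb) − a n²/V² = 127.620/5.96956 − 85.0306/38.1924 = 21.3785 − 2.22637 = 19.1521 atm
% deviation = (19.1521 − 20.6504)/20.6504 × 100% = -7.26%

-7.26 %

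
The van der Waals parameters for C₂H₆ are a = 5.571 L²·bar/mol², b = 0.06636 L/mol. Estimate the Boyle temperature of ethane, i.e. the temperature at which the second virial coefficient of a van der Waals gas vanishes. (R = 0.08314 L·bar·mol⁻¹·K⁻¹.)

T_B ≈ 1010 K

For a van der Waals gas the second virial coefficient B₂ = b − a/(RT) vanishes at T_B = a/(Rb).
T_B = 5.571/(0.08314×0.06636) = 5.571/0.0055172 = 1010 K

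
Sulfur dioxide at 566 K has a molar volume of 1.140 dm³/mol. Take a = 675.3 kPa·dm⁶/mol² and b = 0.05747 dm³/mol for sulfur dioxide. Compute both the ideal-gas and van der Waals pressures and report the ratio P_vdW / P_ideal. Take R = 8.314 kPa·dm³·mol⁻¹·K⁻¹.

Ideal: P_ideal = RT/V_m = (8.314)(566)/1.140 = 4127.83 kPa
vdW: P = RT/(V_m − b) − a/V_m² = 4705.72/1.08253 − 675.3/1.29960 = 4346.96 − 519.621 = 3827.34 kPa
Ratio = 3827.34/4127.83 = 0.9272

P_vdW / P_ideal ≈ 0.9272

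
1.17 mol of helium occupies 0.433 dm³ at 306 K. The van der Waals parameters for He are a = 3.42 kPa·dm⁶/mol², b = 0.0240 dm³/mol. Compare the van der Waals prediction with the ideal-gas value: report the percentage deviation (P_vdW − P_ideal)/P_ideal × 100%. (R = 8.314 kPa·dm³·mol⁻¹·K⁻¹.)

6.57 %

Ideal: P_ideal = nRT/V = (1.17)(8.314)(306)/0.433 = 6874.31 kPa
vdW: P = nRT/(V − nb) − a n²/V² = 2976.58/0.404920 − 4.68164/0.187489 = 7351.03 − 24.9702 = 7326.06 kPa
% deviation = (7326.06 − 6874.31)/6874.31 × 100% = 6.57%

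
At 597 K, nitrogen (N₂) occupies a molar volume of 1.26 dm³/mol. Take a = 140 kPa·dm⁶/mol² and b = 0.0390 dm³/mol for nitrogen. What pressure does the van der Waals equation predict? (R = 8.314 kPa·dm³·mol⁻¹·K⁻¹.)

P ≈ 3977 kPa

P = RT/(V_m − b) − a/V_m²
RT/(V_m − b) = (8.314)(597)/(1.26 − 0.0390) = 4963.5/1.2210 = 4065.1 kPa
a/V_m² = 140/(1.26)² = 88.183 kPa
P = 4065.1 − 88.183 = 3977 kPa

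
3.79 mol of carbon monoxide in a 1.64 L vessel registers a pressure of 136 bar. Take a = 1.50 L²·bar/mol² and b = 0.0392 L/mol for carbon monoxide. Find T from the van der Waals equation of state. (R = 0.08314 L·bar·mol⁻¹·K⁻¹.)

T ≈ 681.6 K

T = (P + a n²/V²)(V − nb)/(nR)
P + a n²/V² = 136 + (1.50)(3.79)²/(1.64)² = 144.01 bar
V − nb = 1.64 − (3.79)(0.0392) = 1.4914 L
T = (144.01)(1.4914)/((3.79)(0.08314)) = 681.6 K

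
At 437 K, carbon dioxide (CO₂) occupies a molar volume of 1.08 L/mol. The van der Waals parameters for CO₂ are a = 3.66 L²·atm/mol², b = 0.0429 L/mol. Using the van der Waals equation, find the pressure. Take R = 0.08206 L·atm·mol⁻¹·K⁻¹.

P ≈ 31.44 atm

P = RT/(V_m − b) − a/V_m²
RT/(V_m − b) = (0.08206)(437)/(1.08 − 0.0429) = 35.860/1.0371 = 34.577 atm
a/V_m² = 3.66/(1.08)² = 3.1379 atm
P = 34.577 − 3.1379 = 31.44 atm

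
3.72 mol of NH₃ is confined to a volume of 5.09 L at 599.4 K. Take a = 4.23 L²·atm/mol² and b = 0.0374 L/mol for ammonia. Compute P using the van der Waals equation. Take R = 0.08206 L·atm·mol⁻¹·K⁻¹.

P ≈ 34.70 atm

P = nRT/(V − nb) − a n²/V²
nRT/(V − nb) = (3.72)(0.08206)(599.4)/(5.09 − 3.72×0.0374) = 182.97/4.9509 = 36.957 atm
a n²/V² = (4.23)(3.72)²/(5.09)² = 2.2594 atm
P = 36.957 − 2.2594 = 34.70 atm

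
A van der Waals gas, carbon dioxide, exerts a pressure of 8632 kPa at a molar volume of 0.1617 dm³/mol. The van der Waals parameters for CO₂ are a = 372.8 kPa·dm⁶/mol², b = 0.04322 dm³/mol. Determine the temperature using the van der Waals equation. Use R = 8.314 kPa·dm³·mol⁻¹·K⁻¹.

T = (P + a/V_m²)(V_m − b)/R
P + a/V_m² = 8632 + 372.8/(0.1617)² = 22890 kPa
V_m − b = 0.1617 − 0.04322 = 0.11848 dm³/mol
T = (22890)(0.11848)/8.314 = 326.2 K

T ≈ 326.2 K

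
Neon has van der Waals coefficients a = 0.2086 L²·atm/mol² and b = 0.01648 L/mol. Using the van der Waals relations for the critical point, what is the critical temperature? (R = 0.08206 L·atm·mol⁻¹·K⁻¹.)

For a van der Waals gas, T_c = 8a/(27Rb).
T_c = 8×0.2086/(27×0.08206×0.01648) = 1.6688/0.036513 = 45.70 K

T_c ≈ 45.70 K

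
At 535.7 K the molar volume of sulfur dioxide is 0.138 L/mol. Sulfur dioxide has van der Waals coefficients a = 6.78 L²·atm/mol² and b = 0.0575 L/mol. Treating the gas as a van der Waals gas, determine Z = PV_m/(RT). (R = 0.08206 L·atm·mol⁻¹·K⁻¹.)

P = RT/(V_m − b) − a/V_m² = (0.08206)(535.7)/(0.138 − 0.0575) − 6.78/(0.138)²
  = 43.960/0.080500 − 356.02 = 546.09 − 356.02 = 190.07 atm
Z = PV_m/(RT) = (190.07)(0.138)/((0.08206)(535.7)) = 26.230/43.960 = 0.5967

Z ≈ 0.5967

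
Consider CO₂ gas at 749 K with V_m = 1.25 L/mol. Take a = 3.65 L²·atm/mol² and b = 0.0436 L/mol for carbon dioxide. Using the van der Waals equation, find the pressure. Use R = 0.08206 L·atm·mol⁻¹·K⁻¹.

P = RT/(V_m − b) − a/V_m²
RT/(V_m − b) = (0.08206)(749)/(1.25 − 0.0436) = 61.463/1.2064 = 50.947 atm
a/V_m² = 3.65/(1.25)² = 2.3360 atm
P = 50.947 − 2.3360 = 48.61 atm

P ≈ 48.61 atm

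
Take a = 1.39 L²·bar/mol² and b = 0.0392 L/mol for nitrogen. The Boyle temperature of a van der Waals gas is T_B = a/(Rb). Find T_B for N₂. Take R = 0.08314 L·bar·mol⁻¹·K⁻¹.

T_B ≈ 426.5 K

For a van der Waals gas the second virial coefficient B₂ = b − a/(RT) vanishes at T_B = a/(Rb).
T_B = 1.39/(0.08314×0.0392) = 1.39/0.0032591 = 426.5 K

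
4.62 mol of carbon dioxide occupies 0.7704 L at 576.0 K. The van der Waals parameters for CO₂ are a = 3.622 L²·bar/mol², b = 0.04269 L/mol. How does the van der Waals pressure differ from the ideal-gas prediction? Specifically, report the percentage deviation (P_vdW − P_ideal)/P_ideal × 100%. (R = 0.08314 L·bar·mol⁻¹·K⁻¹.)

Ideal: P_ideal = nRT/V = (4.62)(0.08314)(576.0)/0.7704 = 287.183 bar
vdW: P = nRT/(V − nb) − a n²/V² = 221.246/0.573172 − 77.3094/0.593516 = 386.003 − 130.257 = 255.746 bar
% deviation = (255.746 − 287.183)/287.183 × 100% = -10.95%

-10.95 %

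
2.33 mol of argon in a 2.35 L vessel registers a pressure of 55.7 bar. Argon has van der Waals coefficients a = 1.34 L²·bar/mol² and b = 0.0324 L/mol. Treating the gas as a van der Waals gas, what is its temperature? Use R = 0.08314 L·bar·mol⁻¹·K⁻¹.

T = (P + a n²/V²)(V − nb)/(nR)
P + a n²/V² = 55.7 + (1.34)(2.33)²/(2.35)² = 57.017 bar
V − nb = 2.35 − (2.33)(0.0324) = 2.2745 L
T = (57.017)(2.2745)/((2.33)(0.08314)) = 669.5 K

T ≈ 669.5 K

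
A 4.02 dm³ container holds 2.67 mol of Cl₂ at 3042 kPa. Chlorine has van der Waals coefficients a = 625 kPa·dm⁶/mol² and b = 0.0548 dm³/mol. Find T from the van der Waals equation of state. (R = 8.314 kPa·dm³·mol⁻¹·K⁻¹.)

T = (P + a n²/V²)(V − nb)/(nR)
P + a n²/V² = 3042 + (625)(2.67)²/(4.02)² = 3317.7 kPa
V − nb = 4.02 − (2.67)(0.0548) = 3.8737 dm³
T = (3317.7)(3.8737)/((2.67)(8.314)) = 579.0 K

T ≈ 579.0 K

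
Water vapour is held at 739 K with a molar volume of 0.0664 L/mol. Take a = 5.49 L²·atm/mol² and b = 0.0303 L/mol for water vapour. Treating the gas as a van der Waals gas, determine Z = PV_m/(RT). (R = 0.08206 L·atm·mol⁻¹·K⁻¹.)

P = RT/(V_m − b) − a/V_m² = (0.08206)(739)/(0.0664 − 0.0303) − 5.49/(0.0664)²
  = 60.642/0.036100 − 1245.2 = 1679.8 − 1245.2 = 434.6 atm
Z = PV_m/(RT) = (434.6)(0.0664)/((0.08206)(739)) = 28.857/60.642 = 0.4759

Z ≈ 0.4759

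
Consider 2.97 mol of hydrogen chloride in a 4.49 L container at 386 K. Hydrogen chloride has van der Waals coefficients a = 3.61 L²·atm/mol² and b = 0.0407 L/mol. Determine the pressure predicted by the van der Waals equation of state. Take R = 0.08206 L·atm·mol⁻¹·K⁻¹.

P ≈ 19.95 atm

P = nRT/(V − nb) − a n²/V²
nRT/(V − nb) = (2.97)(0.08206)(386)/(4.49 − 2.97×0.0407) = 94.075/4.3691 = 21.532 atm
a n²/V² = (3.61)(2.97)²/(4.49)² = 1.5795 atm
P = 21.532 − 1.5795 = 19.95 atm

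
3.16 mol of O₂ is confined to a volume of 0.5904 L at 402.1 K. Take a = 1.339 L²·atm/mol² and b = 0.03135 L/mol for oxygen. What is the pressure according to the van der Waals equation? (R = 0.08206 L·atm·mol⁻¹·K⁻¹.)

P = nRT/(V − nb) − a n²/V²
nRT/(V − nb) = (3.16)(0.08206)(402.1)/(0.5904 − 3.16×0.03135) = 104.27/0.49133 = 212.22 atm
a n²/V² = (1.339)(3.16)²/(0.5904)² = 38.359 atm
P = 212.22 − 38.359 = 173.9 atm

P ≈ 173.9 atm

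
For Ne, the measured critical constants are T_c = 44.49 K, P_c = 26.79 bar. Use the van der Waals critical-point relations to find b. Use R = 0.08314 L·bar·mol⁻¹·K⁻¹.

b ≈ 0.01726 L/mol

From T_c = 8a/(27Rb) and P_c = a/(27b²): b = R T_c/(8 P_c).
b = (0.08314)(44.49)/(8×26.79) = 3.6989/214.32 = 0.01726 L/mol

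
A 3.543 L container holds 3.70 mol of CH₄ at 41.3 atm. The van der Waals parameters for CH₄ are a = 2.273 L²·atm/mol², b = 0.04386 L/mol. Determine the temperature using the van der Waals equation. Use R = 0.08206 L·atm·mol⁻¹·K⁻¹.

T = (P + a n²/V²)(V − nb)/(nR)
P + a n²/V² = 41.3 + (2.273)(3.70)²/(3.543)² = 43.779 atm
V − nb = 3.543 − (3.70)(0.04386) = 3.3807 L
T = (43.779)(3.3807)/((3.70)(0.08206)) = 487.5 K

T ≈ 487.5 K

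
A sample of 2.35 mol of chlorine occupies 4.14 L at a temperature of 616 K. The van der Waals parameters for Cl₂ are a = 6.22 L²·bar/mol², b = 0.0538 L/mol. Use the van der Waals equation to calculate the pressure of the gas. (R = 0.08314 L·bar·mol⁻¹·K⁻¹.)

P ≈ 27.98 bar

P = nRT/(V − nb) − a n²/V²
nRT/(V − nb) = (2.35)(0.08314)(616)/(4.14 − 2.35×0.0538) = 120.35/4.0136 = 29.986 bar
a n²/V² = (6.22)(2.35)²/(4.14)² = 2.0041 bar
P = 29.986 − 2.0041 = 27.98 bar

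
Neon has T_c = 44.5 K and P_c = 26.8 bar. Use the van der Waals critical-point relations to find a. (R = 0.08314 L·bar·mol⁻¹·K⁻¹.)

a ≈ 0.2155 L²·bar/mol²

From T_c = 8a/(27Rb) and P_c = a/(27b²): a = 27 R² T_c²/(64 P_c).
a = 27×(0.08314)²×(44.5)²/(64×26.8) = 369.58/1715.2 = 0.2155 L²·bar/mol²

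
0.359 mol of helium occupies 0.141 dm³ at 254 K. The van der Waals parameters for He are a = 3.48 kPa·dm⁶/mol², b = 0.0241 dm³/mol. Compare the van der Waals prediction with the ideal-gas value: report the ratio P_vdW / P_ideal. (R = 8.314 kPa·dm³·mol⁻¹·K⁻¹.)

Ideal: P_ideal = nRT/V = (0.359)(8.314)(254)/0.141 = 5376.74 kPa
vdW: P = nRT/(V − nb) − a n²/V² = 758.120/0.132348 − 0.448506/0.0198810 = 5728.23 − 22.5595 = 5705.67 kPa
Ratio = 5705.67/5376.74 = 1.061

P_vdW / P_ideal ≈ 1.061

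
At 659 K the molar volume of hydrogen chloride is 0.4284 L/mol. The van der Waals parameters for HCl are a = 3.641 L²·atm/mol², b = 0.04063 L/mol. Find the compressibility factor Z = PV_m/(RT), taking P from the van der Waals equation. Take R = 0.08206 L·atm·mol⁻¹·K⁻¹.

P = RT/(V_m − b) − a/V_m² = (0.08206)(659)/(0.4284 − 0.04063) − 3.641/(0.4284)²
  = 54.078/0.38777 − 19.839 = 139.46 − 19.839 = 119.62 atm
Z = PV_m/(RT) = (119.62)(0.4284)/((0.08206)(659)) = 51.245/54.078 = 0.9476

Z ≈ 0.9476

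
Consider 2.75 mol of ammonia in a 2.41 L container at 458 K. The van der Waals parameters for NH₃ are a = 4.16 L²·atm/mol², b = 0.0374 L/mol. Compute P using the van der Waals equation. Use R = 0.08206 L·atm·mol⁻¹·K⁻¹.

P = nRT/(V − nb) − a n²/V²
nRT/(V − nb) = (2.75)(0.08206)(458)/(2.41 − 2.75×0.0374) = 103.35/2.3072 = 44.795 atm
a n²/V² = (4.16)(2.75)²/(2.41)² = 5.4166 atm
P = 44.795 − 5.4166 = 39.38 atm

P ≈ 39.38 atm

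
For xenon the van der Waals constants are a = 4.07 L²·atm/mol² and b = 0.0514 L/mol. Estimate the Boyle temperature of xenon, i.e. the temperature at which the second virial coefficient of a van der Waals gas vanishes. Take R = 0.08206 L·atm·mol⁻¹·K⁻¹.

T_B ≈ 964.9 K

For a van der Waals gas the second virial coefficient B₂ = b − a/(RT) vanishes at T_B = a/(Rb).
T_B = 4.07/(0.08206×0.0514) = 4.07/0.0042179 = 964.9 K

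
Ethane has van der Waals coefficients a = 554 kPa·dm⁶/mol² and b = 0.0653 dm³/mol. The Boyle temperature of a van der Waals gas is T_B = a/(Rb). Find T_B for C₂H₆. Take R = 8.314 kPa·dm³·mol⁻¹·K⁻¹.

T_B ≈ 1020 K

For a van der Waals gas the second virial coefficient B₂ = b − a/(RT) vanishes at T_B = a/(Rb).
T_B = 554/(8.314×0.0653) = 554/0.54290 = 1020 K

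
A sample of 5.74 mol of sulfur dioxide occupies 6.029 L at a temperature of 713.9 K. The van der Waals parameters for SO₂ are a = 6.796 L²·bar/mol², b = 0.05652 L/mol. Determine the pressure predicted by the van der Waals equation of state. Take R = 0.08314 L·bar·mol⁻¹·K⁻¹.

P = nRT/(V − nb) − a n²/V²
nRT/(V − nb) = (5.74)(0.08314)(713.9)/(6.029 − 5.74×0.05652) = 340.69/5.7046 = 59.722 bar
a n²/V² = (6.796)(5.74)²/(6.029)² = 6.1601 bar
P = 59.722 − 6.1601 = 53.56 bar

P ≈ 53.56 bar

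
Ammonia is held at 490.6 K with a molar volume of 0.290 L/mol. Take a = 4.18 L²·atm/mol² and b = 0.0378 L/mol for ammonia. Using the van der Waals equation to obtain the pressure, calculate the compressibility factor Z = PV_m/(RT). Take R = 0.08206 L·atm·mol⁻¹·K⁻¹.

Z ≈ 0.7919

P = RT/(V_m − b) − a/V_m² = (0.08206)(490.6)/(0.290 − 0.0378) − 4.18/(0.290)²
  = 40.259/0.25220 − 49.703 = 159.63 − 49.703 = 109.93 atm
Z = PV_m/(RT) = (109.93)(0.290)/((0.08206)(490.6)) = 31.880/40.259 = 0.7919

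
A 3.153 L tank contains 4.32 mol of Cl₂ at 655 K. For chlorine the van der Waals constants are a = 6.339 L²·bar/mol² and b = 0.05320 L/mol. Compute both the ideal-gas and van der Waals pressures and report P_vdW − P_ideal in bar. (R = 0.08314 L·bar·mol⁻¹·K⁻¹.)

Ideal: P_ideal = nRT/V = (4.32)(0.08314)(655)/3.153 = 74.6124 bar
vdW: P = nRT/(V − nb) − a n²/V² = 235.253/2.92318 − 118.301/9.94141 = 80.4785 − 11.8998 = 68.5787 bar
ΔP = 68.5787 − 74.6124 = -6.034 bar

ΔP ≈ -6.034 bar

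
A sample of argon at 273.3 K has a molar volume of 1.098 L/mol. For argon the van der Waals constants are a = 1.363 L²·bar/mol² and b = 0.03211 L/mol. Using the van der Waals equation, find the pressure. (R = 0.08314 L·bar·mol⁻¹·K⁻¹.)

P = RT/(V_m − b) − a/V_m²
RT/(V_m − b) = (0.08314)(273.3)/(1.098 − 0.03211) = 22.722/1.0659 = 21.317 bar
a/V_m² = 1.363/(1.098)² = 1.1306 bar
P = 21.317 − 1.1306 = 20.19 bar

P ≈ 20.19 bar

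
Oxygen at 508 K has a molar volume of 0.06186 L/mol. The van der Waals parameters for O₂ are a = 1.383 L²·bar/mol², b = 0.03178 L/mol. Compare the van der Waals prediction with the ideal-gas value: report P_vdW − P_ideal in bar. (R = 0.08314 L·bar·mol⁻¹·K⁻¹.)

Ideal: P_ideal = RT/V_m = (0.08314)(508)/0.06186 = 682.753 bar
vdW: P = RT/(V_m − b) − a/V_m² = 42.2351/0.0300800 − 1.383/0.00382666 = 1404.09 − 361.412 = 1042.68 bar
ΔP = 1042.68 − 682.753 = 359.9 bar

ΔP ≈ 359.9 bar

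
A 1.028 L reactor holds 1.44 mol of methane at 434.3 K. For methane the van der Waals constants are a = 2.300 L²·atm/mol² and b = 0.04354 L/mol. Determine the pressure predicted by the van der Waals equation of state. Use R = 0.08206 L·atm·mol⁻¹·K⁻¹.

P = nRT/(V − nb) − a n²/V²
nRT/(V − nb) = (1.44)(0.08206)(434.3)/(1.028 − 1.44×0.04354) = 51.320/0.96530 = 53.165 atm
a n²/V² = (2.300)(1.44)²/(1.028)² = 4.5130 atm
P = 53.165 − 4.5130 = 48.65 atm

P ≈ 48.65 atm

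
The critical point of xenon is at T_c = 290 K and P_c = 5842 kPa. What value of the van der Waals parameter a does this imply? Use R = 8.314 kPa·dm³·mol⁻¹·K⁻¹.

a ≈ 419.8 kPa·dm⁶/mol²

From T_c = 8a/(27Rb) and P_c = a/(27b²): a = 27 R² T_c²/(64 P_c).
a = 27×(8.314)²×(290)²/(64×5842) = 156956679/373888 = 419.8 kPa·dm⁶/mol²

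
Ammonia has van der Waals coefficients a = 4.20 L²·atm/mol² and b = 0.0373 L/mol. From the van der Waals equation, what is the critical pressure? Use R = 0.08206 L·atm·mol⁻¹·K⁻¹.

For a van der Waals gas, P_c = a/(27b²).
P_c = 4.20/(27×(0.0373)²) = 4.20/0.037565 = 111.8 atm

P_c ≈ 111.8 atm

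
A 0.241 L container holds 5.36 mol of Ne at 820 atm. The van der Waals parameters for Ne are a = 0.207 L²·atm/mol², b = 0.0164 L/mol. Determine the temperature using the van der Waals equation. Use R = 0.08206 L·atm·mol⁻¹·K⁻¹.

T ≈ 321.1 K

T = (P + a n²/V²)(V − nb)/(nR)
P + a n²/V² = 820 + (0.207)(5.36)²/(0.241)² = 922.39 atm
V − nb = 0.241 − (5.36)(0.0164) = 0.15310 L
T = (922.39)(0.15310)/((5.36)(0.08206)) = 321.1 K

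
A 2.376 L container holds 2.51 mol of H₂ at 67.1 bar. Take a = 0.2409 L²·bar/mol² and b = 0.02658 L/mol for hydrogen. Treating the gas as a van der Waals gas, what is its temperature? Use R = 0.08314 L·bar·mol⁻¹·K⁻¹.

T ≈ 745.5 K

T = (P + a n²/V²)(V − nb)/(nR)
P + a n²/V² = 67.1 + (0.2409)(2.51)²/(2.376)² = 67.369 bar
V − nb = 2.376 − (2.51)(0.02658) = 2.3093 L
T = (67.369)(2.3093)/((2.51)(0.08314)) = 745.5 K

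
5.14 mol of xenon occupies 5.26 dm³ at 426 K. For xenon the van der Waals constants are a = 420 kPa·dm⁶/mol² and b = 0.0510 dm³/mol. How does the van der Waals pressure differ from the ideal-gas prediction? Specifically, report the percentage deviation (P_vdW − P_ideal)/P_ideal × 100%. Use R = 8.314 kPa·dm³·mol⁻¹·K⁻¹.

Ideal: P_ideal = nRT/V = (5.14)(8.314)(426)/5.26 = 3460.96 kPa
vdW: P = nRT/(V − nb) − a n²/V² = 18204.7/4.99786 − 11096.2/27.6676 = 3642.50 − 401.054 = 3241.45 kPa
% deviation = (3241.45 − 3460.96)/3460.96 × 100% = -6.34%

-6.34 %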